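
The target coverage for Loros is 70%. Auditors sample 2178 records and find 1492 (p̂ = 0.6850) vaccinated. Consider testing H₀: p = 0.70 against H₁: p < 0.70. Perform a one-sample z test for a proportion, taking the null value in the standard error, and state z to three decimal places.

z = -1.524

p̂ = 1492/2178 = 0.68503.
SE = √(p₀(1−p₀)/n) = √(0.21/2178) = 0.00982.
z = (0.68503 − 0.7)/0.00982 = -0.01497/0.00982 = -1.524.
p-value = P(Z < -1.524) ≈ 0.0637.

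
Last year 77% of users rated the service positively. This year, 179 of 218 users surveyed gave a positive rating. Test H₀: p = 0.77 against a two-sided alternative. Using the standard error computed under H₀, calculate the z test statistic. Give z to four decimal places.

p̂ = 179/218 = 0.821101.
Standard error under H₀: √(0.77×0.23/218) = 0.028502.
z = (0.821101 − 0.77)/0.028502 = 0.051101/0.028502 = 1.7929.

z = 1.7929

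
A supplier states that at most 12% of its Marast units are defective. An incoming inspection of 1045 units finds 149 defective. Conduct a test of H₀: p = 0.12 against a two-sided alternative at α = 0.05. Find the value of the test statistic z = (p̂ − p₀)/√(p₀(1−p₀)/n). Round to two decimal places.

z = 2.25

p̂ = 149/1045 ≈ 0.14258.
Under H₀, SE = √(0.12·0.88/1045) = √(0.000101053) = 0.01005.
z = (0.14258 − 0.12)/0.01005 = 0.02258/0.01005 = 2.25.
p-value = 2·P(Z > 2.247) ≈ 0.0247. With α = 0.05, reject H₀.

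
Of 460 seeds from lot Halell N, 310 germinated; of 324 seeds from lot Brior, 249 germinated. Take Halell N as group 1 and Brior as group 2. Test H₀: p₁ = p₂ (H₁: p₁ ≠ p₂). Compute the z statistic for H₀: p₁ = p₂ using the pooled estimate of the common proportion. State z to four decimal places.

z = -2.8836

p̂₁ = 310/460 ≈ 0.6739130, p̂₂ = 249/324 ≈ 0.7685185.
Pooled p̂ = (310+249)/(460+324) = 559/784 = 0.7130102.
SE = √(p̂(1−p̂)(1/n₁+1/n₂)) = √(0.7130102·0.2869898·0.00526033) = √(0.0010764) = 0.0328086.
z = (0.6739130 − 0.7685185)/0.0328086 = -0.0946055/0.0328086 = -2.8836.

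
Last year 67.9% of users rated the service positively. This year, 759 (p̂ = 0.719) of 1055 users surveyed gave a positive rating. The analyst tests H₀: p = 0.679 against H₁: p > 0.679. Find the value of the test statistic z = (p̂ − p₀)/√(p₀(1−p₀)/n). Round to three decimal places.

p̂ = 759/1055 = 0.719431.
SE = √(p₀(1−p₀)/n) = √(0.21796/1055) = 0.014373.
z = (0.719431 − 0.679)/0.014373 = 0.040431/0.014373 = 2.813.

z = 2.813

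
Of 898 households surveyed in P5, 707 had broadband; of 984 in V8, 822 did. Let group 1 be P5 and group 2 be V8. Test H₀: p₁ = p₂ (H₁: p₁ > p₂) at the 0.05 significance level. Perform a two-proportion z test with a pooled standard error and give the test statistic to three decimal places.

p̂₁ = 707/898 ≈ 0.787305, p̂₂ = 822/984 ≈ 0.835366.
Pooled p̂ = (707+822)/(898+984) = 1529/1882 = 0.812434.
SE = √(p̂(1−p̂)(1/n₁+1/n₂)) = √(0.812434·0.187566·0.00212985) = √(0.000324557) = 0.018015.
z = (0.787305 − 0.835366)/0.018015 = -0.048061/0.018015 = -2.668.
p-value = P(Z > -2.668) ≈ 0.9962. With α = 0.05, fail to reject H₀.

z = -2.668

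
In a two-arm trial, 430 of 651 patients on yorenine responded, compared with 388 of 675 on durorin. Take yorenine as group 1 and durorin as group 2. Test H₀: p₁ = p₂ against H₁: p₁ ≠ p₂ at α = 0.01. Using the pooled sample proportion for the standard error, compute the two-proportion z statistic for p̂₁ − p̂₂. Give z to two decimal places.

p̂₁ = 430/651 ≈ 0.6605, p̂₂ = 388/675 ≈ 0.5748.
Pooled p̂ = (430+388)/(651+675) = 818/1326 = 0.6169.
SE = √(p̂(1−p̂)(1/n₁+1/n₂)) = √(0.6169·0.3831·0.00301758) = √(0.000713163) = 0.0267.
z = (0.6605 − 0.5748)/0.0267 = 0.0857/0.0267 = 3.21.
p-value = 2·P(Z > 3.209) ≈ 0.0013; since p < α = 0.01, reject H₀.

z = 3.21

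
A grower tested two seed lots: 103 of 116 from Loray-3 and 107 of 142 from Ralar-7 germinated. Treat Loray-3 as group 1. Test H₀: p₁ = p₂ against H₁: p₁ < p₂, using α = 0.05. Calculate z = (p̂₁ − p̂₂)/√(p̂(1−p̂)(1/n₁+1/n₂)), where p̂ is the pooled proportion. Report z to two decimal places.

p̂₁ = 103/116 ≈ 0.8879, p̂₂ = 107/142 ≈ 0.7535.
Pooled p̂ = (103+107)/(116+142) = 210/258 = 0.8140.
SE = √(0.151433 × 0.0156629) = 0.0487.
z = (0.8879 − 0.7535)/0.0487 = 0.1344/0.0487 = 2.76.
p-value = P(Z < 2.760) ≈ 0.9971; since p > α = 0.05, fail to reject H₀.

z = 2.76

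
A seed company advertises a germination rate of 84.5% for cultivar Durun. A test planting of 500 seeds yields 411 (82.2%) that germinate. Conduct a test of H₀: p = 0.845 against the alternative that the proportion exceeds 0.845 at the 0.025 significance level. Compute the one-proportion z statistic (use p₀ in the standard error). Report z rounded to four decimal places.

z = -1.4211

p̂ = 411/500 ≈ 0.822000.
Standard error under H₀: √(0.845×0.155/500) = 0.016185.
z = (0.822000 − 0.845)/0.016185 = -0.023000/0.016185 = -1.4211.
p-value = P(Z > -1.421) ≈ 0.9224, so at α = 0.025 we fail to reject H₀.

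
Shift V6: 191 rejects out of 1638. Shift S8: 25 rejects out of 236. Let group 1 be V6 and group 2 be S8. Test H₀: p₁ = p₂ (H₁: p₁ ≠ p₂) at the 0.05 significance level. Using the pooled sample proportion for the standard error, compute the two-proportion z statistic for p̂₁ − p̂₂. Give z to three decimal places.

z = 0.480

p̂₁ = 191/1638 = 0.11661, p̂₂ = 25/236 = 0.10593.
Pooled p̂ = (191+25)/(1638+236) = 216/1874 = 0.11526.
SE = √(0.101976 × 0.00484779) = 0.02223.
z = (0.11661 − 0.10593)/0.02223 = 0.01068/0.02223 = 0.480.
Two-sided p-value ≈ 2·Φ(−0.480) = 0.6312. With α = 0.05, fail to reject H₀.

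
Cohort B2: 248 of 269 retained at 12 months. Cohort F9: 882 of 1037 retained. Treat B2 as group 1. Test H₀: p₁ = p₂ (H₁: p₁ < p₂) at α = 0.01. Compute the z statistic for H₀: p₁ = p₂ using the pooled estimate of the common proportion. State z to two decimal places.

p̂₁ = 248/269 = 0.92193, p̂₂ = 882/1037 = 0.85053.
Pooled p̂ = (248+882)/(269+1037) = 1130/1306 = 0.86524.
SE = √(p̂(1−p̂)(1/n₁+1/n₂)) = √(0.86524·0.13476·0.00468179) = √(0.000545905) = 0.02336.
z = (0.92193 − 0.85053)/0.02336 = 0.07140/0.02336 = 3.06.
p-value = P(Z < 3.056) ≈ 0.9989, so at α = 0.01 we fail to reject H₀.

z = 3.06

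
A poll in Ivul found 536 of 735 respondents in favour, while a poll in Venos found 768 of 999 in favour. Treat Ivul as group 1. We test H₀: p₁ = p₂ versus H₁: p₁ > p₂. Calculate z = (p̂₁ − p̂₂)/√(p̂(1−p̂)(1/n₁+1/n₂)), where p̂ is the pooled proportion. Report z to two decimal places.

z = -1.88

p̂₁ = 536/735 ≈ 0.7293, p̂₂ = 768/999 ≈ 0.7688.
Pooled p̂ = (536+768)/(735+999) = 1304/1734 = 0.7520.
SE = √(0.186487 × 0.00236155) = 0.0210.
z = (0.7293 − 0.7688)/0.0210 = -0.0395/0.0210 = -1.88.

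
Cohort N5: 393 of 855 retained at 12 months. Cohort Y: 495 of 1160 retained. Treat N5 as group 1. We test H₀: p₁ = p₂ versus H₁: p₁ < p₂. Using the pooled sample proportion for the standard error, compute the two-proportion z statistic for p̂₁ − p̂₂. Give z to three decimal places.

p̂₁ = 393/855 ≈ 0.45965, p̂₂ = 495/1160 ≈ 0.42672.
Pooled p̂ = (393+495)/(855+1160) = 888/2015 = 0.44069.
SE = √(p̂(1−p̂)(1/n₁+1/n₂)) = √(0.44069·0.55931·0.00203166) = √(0.000500769) = 0.02238.
z = (0.45965 − 0.42672)/0.02238 = 0.03293/0.02238 = 1.471.

z = 1.471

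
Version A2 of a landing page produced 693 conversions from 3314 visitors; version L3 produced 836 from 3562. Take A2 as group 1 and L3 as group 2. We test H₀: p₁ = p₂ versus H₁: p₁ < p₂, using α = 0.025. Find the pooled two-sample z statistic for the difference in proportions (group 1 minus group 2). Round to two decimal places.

p̂₁ = 693/3314 = 0.20911, p̂₂ = 836/3562 = 0.23470.
Pooled p̂ = (693+836)/(3314+3562) = 1529/6876 = 0.22237.
SE = √(0.17292 × 0.000582491) = 0.01004.
z = (0.20911 − 0.23470)/0.01004 = -0.02559/0.01004 = -2.55.
p-value = P(Z < -2.549) ≈ 0.0054, so at α = 0.025 we reject H₀.

z = -2.55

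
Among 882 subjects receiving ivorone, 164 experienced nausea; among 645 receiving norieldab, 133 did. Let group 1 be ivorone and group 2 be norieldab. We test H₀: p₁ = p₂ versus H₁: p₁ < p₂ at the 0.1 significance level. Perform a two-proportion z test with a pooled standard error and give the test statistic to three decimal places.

p̂₁ = 164/882 ≈ 0.18594, p̂₂ = 133/645 ≈ 0.20620.
Pooled p̂ = (164+133)/(882+645) = 297/1527 = 0.19450.
SE = √(0.156669 × 0.00268417) = 0.02051.
z = (0.18594 − 0.20620)/0.02051 = -0.02026/0.02051 = -0.988.
p-value = P(Z < -0.988) ≈ 0.1616, so at α = 0.1 we fail to reject H₀.

z = -0.988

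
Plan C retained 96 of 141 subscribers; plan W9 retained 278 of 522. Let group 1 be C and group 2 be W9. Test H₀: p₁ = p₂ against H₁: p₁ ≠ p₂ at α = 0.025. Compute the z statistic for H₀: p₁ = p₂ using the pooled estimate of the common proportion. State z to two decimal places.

p̂₁ = 96/141 ≈ 0.6809, p̂₂ = 278/522 ≈ 0.5326.
Pooled p̂ = (96+278)/(141+522) = 374/663 = 0.5641.
SE = √(p̂(1−p̂)(1/n₁+1/n₂)) = √(0.5641·0.4359·0.00900791) = √(0.00221496) = 0.0471.
z = (0.6809 − 0.5326)/0.0471 = 0.1483/0.0471 = 3.15.
Two-sided p-value ≈ 2·Φ(−3.151) = 0.0016. With α = 0.025, reject H₀.

z = 3.15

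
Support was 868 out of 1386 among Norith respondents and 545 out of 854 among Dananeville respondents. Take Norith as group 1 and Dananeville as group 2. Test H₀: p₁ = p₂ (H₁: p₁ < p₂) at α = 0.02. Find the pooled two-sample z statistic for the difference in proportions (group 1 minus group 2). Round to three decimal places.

p̂₁ = 868/1386 = 0.62626, p̂₂ = 545/854 = 0.63817.
Pooled p̂ = (868+545)/(1386+854) = 1413/2240 = 0.63080.
SE = √(p̂(1−p̂)(1/n₁+1/n₂)) = √(0.63080·0.36920·0.00189246) = √(0.000440736) = 0.02099.
z = (0.62626 − 0.63817)/0.02099 = -0.01191/0.02099 = -0.567.
p-value = P(Z < -0.567) ≈ 0.2852. With α = 0.02, fail to reject H₀.

z = -0.567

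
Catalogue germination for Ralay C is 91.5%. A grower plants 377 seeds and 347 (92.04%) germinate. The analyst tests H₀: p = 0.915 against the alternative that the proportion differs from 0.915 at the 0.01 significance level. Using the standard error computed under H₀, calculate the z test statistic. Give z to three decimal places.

z = 0.378

p̂ = 347/377 ≈ 0.920424.
SE = √(p₀(1−p₀)/n) = √(0.077775/377) = 0.014363.
z = (0.920424 − 0.915)/0.014363 = 0.005424/0.014363 = 0.378.
p-value = 2·P(Z > 0.378) ≈ 0.7057. With α = 0.01, fail to reject H₀.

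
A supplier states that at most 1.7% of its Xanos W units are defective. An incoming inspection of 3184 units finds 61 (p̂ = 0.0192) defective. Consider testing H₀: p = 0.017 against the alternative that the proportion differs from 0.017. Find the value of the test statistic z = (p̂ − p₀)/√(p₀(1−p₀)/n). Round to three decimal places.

z = 0.942

p̂ = 61/3184 = 0.019158.
SE = √(p₀(1−p₀)/n) = √(0.016711/3184) = 0.002291.
z = (0.019158 − 0.017)/0.002291 = 0.002158/0.002291 = 0.942.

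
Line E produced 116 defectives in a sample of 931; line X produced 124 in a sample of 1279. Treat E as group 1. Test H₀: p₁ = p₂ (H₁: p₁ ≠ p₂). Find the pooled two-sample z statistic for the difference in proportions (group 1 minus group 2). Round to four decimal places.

z = 2.0626

p̂₁ = 116/931 = 0.1245972, p̂₂ = 124/1279 = 0.0969507.
Pooled p̂ = (116+124)/(931+1279) = 240/2210 = 0.1085973.
SE = √(0.0968039 × 0.00185597) = 0.0134039.
z = (0.1245972 − 0.0969507)/0.0134039 = 0.0276465/0.0134039 = 2.0626.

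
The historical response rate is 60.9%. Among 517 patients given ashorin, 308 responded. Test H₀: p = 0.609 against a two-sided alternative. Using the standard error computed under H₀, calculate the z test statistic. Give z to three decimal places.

p̂ = 308/517 = 0.59574.
Under H₀, SE = √(0.609·0.391/517) = √(0.000460578) = 0.02146.
z = (0.59574 − 0.609)/0.02146 = -0.01326/0.02146 = -0.618.

z = -0.618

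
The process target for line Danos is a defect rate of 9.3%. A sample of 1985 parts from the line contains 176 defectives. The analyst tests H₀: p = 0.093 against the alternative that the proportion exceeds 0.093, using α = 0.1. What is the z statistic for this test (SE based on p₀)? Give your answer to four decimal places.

p̂ = 176/1985 ≈ 0.088665.
Under H₀, SE = √(0.093·0.907/1985) = √(4.24942e-05) = 0.006519.
z = (0.088665 − 0.093)/0.006519 = -0.004335/0.006519 = -0.6650.
p-value = P(Z > -0.665) ≈ 0.7470. With α = 0.1, fail to reject H₀.

z = -0.6650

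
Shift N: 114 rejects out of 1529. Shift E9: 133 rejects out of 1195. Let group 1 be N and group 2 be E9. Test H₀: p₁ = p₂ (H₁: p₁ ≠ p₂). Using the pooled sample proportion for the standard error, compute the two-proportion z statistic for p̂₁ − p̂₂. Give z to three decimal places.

z = -3.314

p̂₁ = 114/1529 ≈ 0.074559, p̂₂ = 133/1195 ≈ 0.111297.
Pooled p̂ = (114+133)/(1529+1195) = 247/2724 = 0.090675.
SE = √(0.0824534 × 0.00149084) = 0.011087.
z = (0.074559 − 0.111297)/0.011087 = -0.036738/0.011087 = -3.314.
p-value = 2·P(Z > 3.314) ≈ 0.0009.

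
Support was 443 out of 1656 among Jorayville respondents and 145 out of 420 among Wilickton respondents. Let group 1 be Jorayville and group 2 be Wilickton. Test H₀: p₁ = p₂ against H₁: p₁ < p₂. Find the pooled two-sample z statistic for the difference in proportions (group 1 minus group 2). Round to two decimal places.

p̂₁ = 443/1656 ≈ 0.2675, p̂₂ = 145/420 ≈ 0.3452.
Pooled p̂ = (443+145)/(1656+420) = 588/2076 = 0.2832.
SE = √(0.203014 × 0.00298482) = 0.0246.
z = (0.2675 − 0.3452)/0.0246 = -0.0777/0.0246 = -3.16.
p-value = P(Z < -3.158) ≈ 0.0008.

z = -3.16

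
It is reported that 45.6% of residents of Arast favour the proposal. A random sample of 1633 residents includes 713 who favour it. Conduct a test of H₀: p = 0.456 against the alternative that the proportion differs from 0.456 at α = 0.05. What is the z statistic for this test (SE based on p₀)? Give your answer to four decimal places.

z = -1.5724

p̂ = 713/1633 = 0.436620.
Under H₀, SE = √(0.456·0.544/1633) = √(0.000151907) = 0.012325.
z = (0.436620 − 0.456)/0.012325 = -0.019380/0.012325 = -1.5724.
Two-sided p-value ≈ 2·Φ(−1.572) = 0.1159; since p > α = 0.05, fail to reject H₀.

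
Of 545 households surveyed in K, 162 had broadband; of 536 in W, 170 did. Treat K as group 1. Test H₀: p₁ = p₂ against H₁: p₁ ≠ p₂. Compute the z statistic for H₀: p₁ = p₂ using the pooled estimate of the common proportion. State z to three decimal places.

p̂₁ = 162/545 = 0.29725, p̂₂ = 170/536 = 0.31716.
Pooled p̂ = (162+170)/(545+536) = 332/1081 = 0.30712.
SE = √(p̂(1−p̂)(1/n₁+1/n₂)) = √(0.30712·0.69288·0.00370053) = √(0.000787468) = 0.02806.
z = (0.29725 − 0.31716)/0.02806 = -0.01991/0.02806 = -0.710.
Two-sided p-value ≈ 2·Φ(−0.710) = 0.4779.

z = -0.710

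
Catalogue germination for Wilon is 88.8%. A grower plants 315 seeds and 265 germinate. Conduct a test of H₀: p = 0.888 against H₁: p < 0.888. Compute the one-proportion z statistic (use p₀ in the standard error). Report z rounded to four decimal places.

z = -2.6299

p̂ = 265/315 ≈ 0.841270.
Under H₀, SE = √(0.888·0.112/315) = √(0.000315733) = 0.017769.
z = (0.841270 − 0.888)/0.017769 = -0.046730/0.017769 = -2.6299.
p-value = P(Z < -2.630) ≈ 0.0043.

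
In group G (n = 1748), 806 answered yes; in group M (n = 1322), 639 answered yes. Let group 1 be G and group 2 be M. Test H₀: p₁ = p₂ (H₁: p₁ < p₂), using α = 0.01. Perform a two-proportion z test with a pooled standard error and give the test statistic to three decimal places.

p̂₁ = 806/1748 = 0.46110, p̂₂ = 639/1322 = 0.48336.
Pooled p̂ = (806+639)/(1748+1322) = 1445/3070 = 0.47068.
SE = √(p̂(1−p̂)(1/n₁+1/n₂)) = √(0.47068·0.52932·0.00132851) = √(0.000330986) = 0.01819.
z = (0.46110 − 0.48336)/0.01819 = -0.02226/0.01819 = -1.224.
p-value = P(Z < -1.224) ≈ 0.1106; since p > α = 0.01, fail to reject H₀.

z = -1.224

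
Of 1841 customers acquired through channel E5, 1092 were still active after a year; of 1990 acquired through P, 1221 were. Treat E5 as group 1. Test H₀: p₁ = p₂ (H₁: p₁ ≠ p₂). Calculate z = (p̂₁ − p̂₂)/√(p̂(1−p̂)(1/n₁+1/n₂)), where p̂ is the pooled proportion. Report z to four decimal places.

p̂₁ = 1092/1841 ≈ 0.593156, p̂₂ = 1221/1990 ≈ 0.613568.
Pooled p̂ = (1092+1221)/(1841+1990) = 2313/3831 = 0.603759.
SE = √(p̂(1−p̂)(1/n₁+1/n₂)) = √(0.603759·0.396241·0.0010457) = √(0.000250166) = 0.015817.
z = (0.593156 − 0.613568)/0.015817 = -0.020412/0.015817 = -1.2905.

z = -1.2905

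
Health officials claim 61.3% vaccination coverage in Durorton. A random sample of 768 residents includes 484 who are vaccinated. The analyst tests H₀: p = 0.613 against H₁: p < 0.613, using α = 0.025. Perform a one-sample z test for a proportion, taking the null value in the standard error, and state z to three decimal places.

p̂ = 484/768 ≈ 0.63021.
SE = √(p₀(1−p₀)/n) = √(0.23723/768) = 0.01758.
z = (0.63021 − 0.613)/0.01758 = 0.01721/0.01758 = 0.979.
p-value = P(Z < 0.979) ≈ 0.8362, so at α = 0.025 we fail to reject H₀.

z = 0.979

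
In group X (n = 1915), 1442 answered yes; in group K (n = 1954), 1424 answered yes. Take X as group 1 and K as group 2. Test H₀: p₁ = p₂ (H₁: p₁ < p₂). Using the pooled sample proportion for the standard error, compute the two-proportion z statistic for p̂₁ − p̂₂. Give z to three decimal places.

p̂₁ = 1442/1915 = 0.75300, p̂₂ = 1424/1954 = 0.72876.
Pooled p̂ = (1442+1424)/(1915+1954) = 2866/3869 = 0.74076.
SE = √(0.192035 × 0.00103396) = 0.01409.
z = (0.75300 − 0.72876)/0.01409 = 0.02424/0.01409 = 1.720.
p-value = P(Z < 1.720) ≈ 0.9573.

z = 1.720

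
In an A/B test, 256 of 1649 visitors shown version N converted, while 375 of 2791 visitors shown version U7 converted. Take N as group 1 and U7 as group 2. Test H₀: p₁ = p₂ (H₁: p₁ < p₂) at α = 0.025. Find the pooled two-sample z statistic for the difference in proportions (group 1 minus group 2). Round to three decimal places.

z = 1.926

p̂₁ = 256/1649 = 0.155246, p̂₂ = 375/2791 = 0.134360.
Pooled p̂ = (256+375)/(1649+2791) = 631/4440 = 0.142117.
SE = √(0.12192 × 0.000964723) = 0.010845.
z = (0.155246 − 0.134360)/0.010845 = 0.020886/0.010845 = 1.926.
p-value = P(Z < 1.926) ≈ 0.9729. With α = 0.025, fail to reject H₀.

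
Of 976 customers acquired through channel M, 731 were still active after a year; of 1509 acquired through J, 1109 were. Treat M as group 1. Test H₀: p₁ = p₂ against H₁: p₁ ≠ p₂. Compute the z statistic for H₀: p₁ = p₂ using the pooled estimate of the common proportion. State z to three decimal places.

p̂₁ = 731/976 = 0.748975, p̂₂ = 1109/1509 = 0.734924.
Pooled p̂ = (731+1109)/(976+1509) = 1840/2485 = 0.740443.
SE = √(0.192187 × 0.00168728) = 0.018008.
z = (0.748975 − 0.734924)/0.018008 = 0.014051/0.018008 = 0.780.
Two-sided p-value ≈ 2·Φ(−0.780) = 0.4352.

z = 0.780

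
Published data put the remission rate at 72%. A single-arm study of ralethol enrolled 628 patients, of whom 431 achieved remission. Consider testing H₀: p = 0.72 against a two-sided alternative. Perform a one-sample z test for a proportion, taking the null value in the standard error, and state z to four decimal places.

z = -1.8806

p̂ = 431/628 ≈ 0.686306.
SE = √(p₀(1−p₀)/n) = √(0.2016/628) = 0.017917.
z = (0.686306 − 0.72)/0.017917 = -0.033694/0.017917 = -1.8806.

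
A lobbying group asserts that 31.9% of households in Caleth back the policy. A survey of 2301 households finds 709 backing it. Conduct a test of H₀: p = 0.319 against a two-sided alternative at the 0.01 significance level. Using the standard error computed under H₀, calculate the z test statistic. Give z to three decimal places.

p̂ = 709/2301 = 0.308127.
Under H₀, SE = √(0.319·0.681/2301) = √(9.44107e-05) = 0.009717.
z = (0.308127 − 0.319)/0.009717 = -0.010873/0.009717 = -1.119.
Two-sided p-value ≈ 2·Φ(−1.119) = 0.2631; since p > α = 0.01, fail to reject H₀.

z = -1.119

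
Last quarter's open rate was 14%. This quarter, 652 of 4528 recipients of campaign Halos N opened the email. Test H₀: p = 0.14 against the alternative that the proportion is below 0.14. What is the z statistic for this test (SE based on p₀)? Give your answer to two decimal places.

p̂ = 652/4528 ≈ 0.1440.
Standard error under H₀: √(0.14×0.86/4528) = 0.0052.
z = (0.1440 − 0.14)/0.0052 = 0.0040/0.0052 = 0.77.
p-value = P(Z < 0.774) ≈ 0.7806.

z = 0.77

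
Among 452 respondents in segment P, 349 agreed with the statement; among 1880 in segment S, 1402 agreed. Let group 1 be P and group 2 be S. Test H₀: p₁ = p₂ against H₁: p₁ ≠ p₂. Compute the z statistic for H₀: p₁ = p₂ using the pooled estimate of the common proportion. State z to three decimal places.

p̂₁ = 349/452 ≈ 0.77212, p̂₂ = 1402/1880 ≈ 0.74574.
Pooled p̂ = (349+1402)/(452+1880) = 1751/2332 = 0.75086.
SE = √(0.18707 × 0.0027443) = 0.02266.
z = (0.77212 − 0.74574)/0.02266 = 0.02638/0.02266 = 1.164.
p-value = 2·P(Z > 1.164) ≈ 0.2443.

z = 1.164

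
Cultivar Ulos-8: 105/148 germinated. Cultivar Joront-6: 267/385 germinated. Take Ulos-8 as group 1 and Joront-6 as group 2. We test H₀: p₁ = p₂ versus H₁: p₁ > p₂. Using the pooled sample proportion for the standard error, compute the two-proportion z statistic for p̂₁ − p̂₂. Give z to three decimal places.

z = 0.359

p̂₁ = 105/148 ≈ 0.70946, p̂₂ = 267/385 ≈ 0.69351.
Pooled p̂ = (105+267)/(148+385) = 372/533 = 0.69794.
SE = √(0.210821 × 0.00935416) = 0.04441.
z = (0.70946 − 0.69351)/0.04441 = 0.01595/0.04441 = 0.359.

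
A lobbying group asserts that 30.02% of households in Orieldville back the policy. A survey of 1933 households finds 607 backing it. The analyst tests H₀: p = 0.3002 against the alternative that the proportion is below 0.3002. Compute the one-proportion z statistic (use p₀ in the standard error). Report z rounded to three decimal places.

z = 1.326

p̂ = 607/1933 = 0.314020.
SE = √(p₀(1−p₀)/n) = √(0.21008/1933) = 0.010425.
z = (0.314020 − 0.3002)/0.010425 = 0.013820/0.010425 = 1.326.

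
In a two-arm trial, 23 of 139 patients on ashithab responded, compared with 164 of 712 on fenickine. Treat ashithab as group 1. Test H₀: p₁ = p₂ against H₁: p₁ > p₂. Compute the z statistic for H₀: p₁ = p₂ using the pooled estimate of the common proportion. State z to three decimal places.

z = -1.689

p̂₁ = 23/139 = 0.16547, p̂₂ = 164/712 = 0.23034.
Pooled p̂ = (23+164)/(139+712) = 187/851 = 0.21974.
SE = √(p̂(1−p̂)(1/n₁+1/n₂)) = √(0.21974·0.78026·0.00859874) = √(0.0014743) = 0.03840.
z = (0.16547 − 0.23034)/0.03840 = -0.06487/0.03840 = -1.689.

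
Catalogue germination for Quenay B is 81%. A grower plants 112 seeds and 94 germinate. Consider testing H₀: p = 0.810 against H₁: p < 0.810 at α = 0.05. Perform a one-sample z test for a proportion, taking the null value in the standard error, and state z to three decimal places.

z = 0.790

p̂ = 94/112 ≈ 0.83929.
Standard error under H₀: √(0.81×0.19/112) = 0.03707.
z = (0.83929 − 0.81)/0.03707 = 0.02929/0.03707 = 0.790.
p-value = P(Z < 0.790) ≈ 0.7852; since p > α = 0.05, fail to reject H₀.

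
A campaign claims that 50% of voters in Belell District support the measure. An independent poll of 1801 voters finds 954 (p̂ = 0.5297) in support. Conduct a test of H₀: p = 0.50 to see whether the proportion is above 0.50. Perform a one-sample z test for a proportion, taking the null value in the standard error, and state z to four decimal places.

z = 2.5213

p̂ = 954/1801 ≈ 0.529706.
SE = √(p₀(1−p₀)/n) = √(0.25/1801) = 0.011782.
z = (0.529706 − 0.5)/0.011782 = 0.029706/0.011782 = 2.5213.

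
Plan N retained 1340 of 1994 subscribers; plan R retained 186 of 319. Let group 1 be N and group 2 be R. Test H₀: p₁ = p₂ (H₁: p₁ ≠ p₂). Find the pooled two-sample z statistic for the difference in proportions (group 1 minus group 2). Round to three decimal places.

p̂₁ = 1340/1994 = 0.67202, p̂₂ = 186/319 = 0.58307.
Pooled p̂ = (1340+186)/(1994+319) = 1526/2313 = 0.65975.
SE = √(0.22448 × 0.0036363) = 0.02857.
z = (0.67202 − 0.58307)/0.02857 = 0.08895/0.02857 = 3.113.
p-value = 2·P(Z > 3.113) ≈ 0.0019.

z = 3.113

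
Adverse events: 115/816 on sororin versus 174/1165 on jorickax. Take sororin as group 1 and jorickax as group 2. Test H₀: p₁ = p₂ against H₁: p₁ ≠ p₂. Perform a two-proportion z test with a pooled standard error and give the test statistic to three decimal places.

z = -0.523

p̂₁ = 115/816 ≈ 0.14093, p̂₂ = 174/1165 ≈ 0.14936.
Pooled p̂ = (115+174)/(816+1165) = 289/1981 = 0.14589.
SE = √(0.124603 × 0.00208386) = 0.01611.
z = (0.14093 − 0.14936)/0.01611 = -0.00843/0.01611 = -0.523.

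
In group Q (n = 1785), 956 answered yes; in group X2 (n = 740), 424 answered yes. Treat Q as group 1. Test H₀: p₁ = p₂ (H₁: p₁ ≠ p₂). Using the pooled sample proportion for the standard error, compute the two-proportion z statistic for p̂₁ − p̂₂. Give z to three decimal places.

z = -1.718

p̂₁ = 956/1785 ≈ 0.53557, p̂₂ = 424/740 ≈ 0.57297.
Pooled p̂ = (956+424)/(1785+740) = 1380/2525 = 0.54653.
SE = √(0.247835 × 0.00191158) = 0.02177.
z = (0.53557 − 0.57297)/0.02177 = -0.03740/0.02177 = -1.718.
p-value = 2·P(Z > 1.718) ≈ 0.0858.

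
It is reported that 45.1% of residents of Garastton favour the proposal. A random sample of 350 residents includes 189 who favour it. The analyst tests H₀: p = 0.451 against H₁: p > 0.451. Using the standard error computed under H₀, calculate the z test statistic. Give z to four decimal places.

p̂ = 189/350 = 0.540000.
Standard error under H₀: √(0.451×0.549/350) = 0.026597.
z = (0.540000 − 0.451)/0.026597 = 0.089000/0.026597 = 3.3462.
p-value = P(Z > 3.346) ≈ 0.0004.

z = 3.3462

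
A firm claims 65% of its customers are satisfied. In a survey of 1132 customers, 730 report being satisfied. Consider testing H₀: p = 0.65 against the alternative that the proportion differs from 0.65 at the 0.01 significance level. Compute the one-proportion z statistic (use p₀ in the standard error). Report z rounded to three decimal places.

p̂ = 730/1132 = 0.64488.
Standard error under H₀: √(0.65×0.35/1132) = 0.01418.
z = (0.64488 − 0.65)/0.01418 = -0.00512/0.01418 = -0.361.
p-value = 2·P(Z > 0.361) ≈ 0.7178; since p > α = 0.01, fail to reject H₀.

z = -0.361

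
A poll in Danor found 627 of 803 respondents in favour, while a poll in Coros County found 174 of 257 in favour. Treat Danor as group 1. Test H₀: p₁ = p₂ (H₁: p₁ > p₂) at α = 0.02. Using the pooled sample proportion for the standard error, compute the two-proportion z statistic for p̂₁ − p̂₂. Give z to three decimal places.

z = 3.370

p̂₁ = 627/803 ≈ 0.780822, p̂₂ = 174/257 ≈ 0.677043.
Pooled p̂ = (627+174)/(803+257) = 801/1060 = 0.755660.
SE = √(0.184638 × 0.00513638) = 0.030796.
z = (0.780822 − 0.677043)/0.030796 = 0.103779/0.030796 = 3.370.
p-value = P(Z > 3.370) ≈ 0.0004. With α = 0.02, reject H₀.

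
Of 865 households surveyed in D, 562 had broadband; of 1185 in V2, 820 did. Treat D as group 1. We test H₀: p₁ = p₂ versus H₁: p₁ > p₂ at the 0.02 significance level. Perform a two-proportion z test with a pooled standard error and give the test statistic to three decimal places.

p̂₁ = 562/865 = 0.64971, p̂₂ = 820/1185 = 0.69198.
Pooled p̂ = (562+820)/(865+1185) = 1382/2050 = 0.67415.
SE = √(p̂(1−p̂)(1/n₁+1/n₂)) = √(0.67415·0.32585·0.00199995) = √(0.000439335) = 0.02096.
z = (0.64971 − 0.69198)/0.02096 = -0.04227/0.02096 = -2.017.
p-value = P(Z > -2.017) ≈ 0.9781. With α = 0.02, fail to reject H₀.

z = -2.017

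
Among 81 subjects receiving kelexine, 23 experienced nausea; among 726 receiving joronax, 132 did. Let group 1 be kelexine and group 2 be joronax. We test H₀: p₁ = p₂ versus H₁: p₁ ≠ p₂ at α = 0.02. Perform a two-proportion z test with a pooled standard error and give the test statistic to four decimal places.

p̂₁ = 23/81 = 0.283951, p̂₂ = 132/726 = 0.181818.
Pooled p̂ = (23+132)/(81+726) = 155/807 = 0.192069.
SE = √(0.155179 × 0.0137231) = 0.046147.
z = (0.283951 − 0.181818)/0.046147 = 0.102133/0.046147 = 2.2132.
p-value = 2·P(Z > 2.213) ≈ 0.0269, so at α = 0.02 we fail to reject H₀.

z = 2.2132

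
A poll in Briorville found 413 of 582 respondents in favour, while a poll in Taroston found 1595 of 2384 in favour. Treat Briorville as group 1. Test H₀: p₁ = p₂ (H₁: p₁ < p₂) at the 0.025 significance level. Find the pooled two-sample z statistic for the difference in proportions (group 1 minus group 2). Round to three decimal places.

z = 1.877

p̂₁ = 413/582 = 0.70962, p̂₂ = 1595/2384 = 0.66904.
Pooled p̂ = (413+1595)/(582+2384) = 2008/2966 = 0.67701.
SE = √(p̂(1−p̂)(1/n₁+1/n₂)) = √(0.67701·0.32299·0.00213768) = √(0.000467443) = 0.02162.
z = (0.70962 − 0.66904)/0.02162 = 0.04058/0.02162 = 1.877.
p-value = P(Z < 1.877) ≈ 0.9697; since p > α = 0.025, fail to reject H₀.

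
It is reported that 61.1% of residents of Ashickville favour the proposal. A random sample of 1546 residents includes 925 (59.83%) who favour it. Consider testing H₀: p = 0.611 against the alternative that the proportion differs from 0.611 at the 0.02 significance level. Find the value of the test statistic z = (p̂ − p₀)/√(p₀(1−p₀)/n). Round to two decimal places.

z = -1.02

p̂ = 925/1546 = 0.5983.
Under H₀, SE = √(0.611·0.389/1546) = √(0.000153738) = 0.0124.
z = (0.5983 − 0.611)/0.0124 = -0.0127/0.0124 = -1.02.
Two-sided p-value ≈ 2·Φ(−1.023) = 0.3064, so at α = 0.02 we fail to reject H₀.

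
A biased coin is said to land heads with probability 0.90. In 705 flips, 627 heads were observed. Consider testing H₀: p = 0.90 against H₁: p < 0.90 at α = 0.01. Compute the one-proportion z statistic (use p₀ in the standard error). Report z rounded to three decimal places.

p̂ = 627/705 ≈ 0.88936.
Under H₀, SE = √(0.9·0.1/705) = √(0.00012766) = 0.01130.
z = (0.88936 − 0.9)/0.01130 = -0.01064/0.01130 = -0.942.
p-value = P(Z < -0.942) ≈ 0.1732. With α = 0.01, fail to reject H₀.

z = -0.942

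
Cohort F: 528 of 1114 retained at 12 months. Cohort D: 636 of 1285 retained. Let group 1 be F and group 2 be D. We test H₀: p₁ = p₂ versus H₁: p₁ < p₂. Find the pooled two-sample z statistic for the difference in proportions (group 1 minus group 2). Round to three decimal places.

p̂₁ = 528/1114 = 0.47397, p̂₂ = 636/1285 = 0.49494.
Pooled p̂ = (528+636)/(1114+1285) = 1164/2399 = 0.48520.
SE = √(0.249781 × 0.00167588) = 0.02046.
z = (0.47397 − 0.49494)/0.02046 = -0.02097/0.02046 = -1.025.
p-value = P(Z < -1.025) ≈ 0.1527.

z = -1.025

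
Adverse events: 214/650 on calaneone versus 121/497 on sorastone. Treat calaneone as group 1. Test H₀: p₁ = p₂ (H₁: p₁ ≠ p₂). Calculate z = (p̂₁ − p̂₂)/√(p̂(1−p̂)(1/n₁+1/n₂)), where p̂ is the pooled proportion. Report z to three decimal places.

p̂₁ = 214/650 = 0.32923, p̂₂ = 121/497 = 0.24346.
Pooled p̂ = (214+121)/(650+497) = 335/1147 = 0.29207.
SE = √(p̂(1−p̂)(1/n₁+1/n₂)) = √(0.29207·0.70793·0.00355053) = √(0.000734121) = 0.02709.
z = (0.32923 − 0.24346)/0.02709 = 0.08577/0.02709 = 3.166.

z = 3.166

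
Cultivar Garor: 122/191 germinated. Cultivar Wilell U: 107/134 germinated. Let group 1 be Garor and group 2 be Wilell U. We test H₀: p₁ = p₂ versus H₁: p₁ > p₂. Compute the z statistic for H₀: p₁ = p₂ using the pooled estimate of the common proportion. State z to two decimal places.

z = -3.11

p̂₁ = 122/191 ≈ 0.6387, p̂₂ = 107/134 ≈ 0.7985.
Pooled p̂ = (122+107)/(191+134) = 229/325 = 0.7046.
SE = √(0.208133 × 0.0126983) = 0.0514.
z = (0.6387 − 0.7985)/0.0514 = -0.1598/0.0514 = -3.11.
p-value = P(Z > -3.108) ≈ 0.9991.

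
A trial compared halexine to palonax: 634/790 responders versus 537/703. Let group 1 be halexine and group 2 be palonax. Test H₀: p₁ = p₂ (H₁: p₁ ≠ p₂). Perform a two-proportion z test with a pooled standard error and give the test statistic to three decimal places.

p̂₁ = 634/790 = 0.80253, p̂₂ = 537/703 = 0.76387.
Pooled p̂ = (634+537)/(790+703) = 1171/1493 = 0.78433.
SE = √(0.169158 × 0.0026883) = 0.02132.
z = (0.80253 − 0.76387)/0.02132 = 0.03866/0.02132 = 1.813.
p-value = 2·P(Z > 1.813) ≈ 0.0698.

z = 1.813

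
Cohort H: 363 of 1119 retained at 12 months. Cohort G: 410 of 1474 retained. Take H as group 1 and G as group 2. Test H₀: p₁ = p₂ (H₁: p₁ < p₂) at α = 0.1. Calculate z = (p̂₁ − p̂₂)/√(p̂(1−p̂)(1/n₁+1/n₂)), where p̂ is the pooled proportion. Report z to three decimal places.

p̂₁ = 363/1119 ≈ 0.32440, p̂₂ = 410/1474 ≈ 0.27815.
Pooled p̂ = (363+410)/(1119+1474) = 773/2593 = 0.29811.
SE = √(0.209241 × 0.00157208) = 0.01814.
z = (0.32440 − 0.27815)/0.01814 = 0.04625/0.01814 = 2.550.
p-value = P(Z < 2.550) ≈ 0.9946, so at α = 0.1 we fail to reject H₀.

z = 2.550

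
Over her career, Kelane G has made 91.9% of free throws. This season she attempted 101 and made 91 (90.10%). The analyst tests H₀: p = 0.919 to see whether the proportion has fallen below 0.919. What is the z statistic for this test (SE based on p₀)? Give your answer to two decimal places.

z = -0.66

p̂ = 91/101 = 0.9010.
Under H₀, SE = √(0.919·0.081/101) = √(0.00073702) = 0.0271.
z = (0.9010 − 0.919)/0.0271 = -0.0180/0.0271 = -0.66.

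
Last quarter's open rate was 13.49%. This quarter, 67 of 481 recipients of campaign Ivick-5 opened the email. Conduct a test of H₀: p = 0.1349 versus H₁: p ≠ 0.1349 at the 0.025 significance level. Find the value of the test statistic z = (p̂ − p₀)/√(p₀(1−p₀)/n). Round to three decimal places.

z = 0.282

p̂ = 67/481 = 0.13929.
Standard error under H₀: √(0.1349×0.8651/481) = 0.01558.
z = (0.13929 − 0.1349)/0.01558 = 0.00439/0.01558 = 0.282.
Two-sided p-value ≈ 2·Φ(−0.282) = 0.7779. With α = 0.025, fail to reject H₀.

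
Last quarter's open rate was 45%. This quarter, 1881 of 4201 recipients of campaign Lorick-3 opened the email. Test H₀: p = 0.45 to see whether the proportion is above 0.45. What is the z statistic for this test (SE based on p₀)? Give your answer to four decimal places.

p̂ = 1881/4201 = 0.4477505.
SE = √(p₀(1−p₀)/n) = √(0.2475/4201) = 0.0076756.
z = (0.4477505 − 0.45)/0.0076756 = -0.0022495/0.0076756 = -0.2931.

z = -0.2931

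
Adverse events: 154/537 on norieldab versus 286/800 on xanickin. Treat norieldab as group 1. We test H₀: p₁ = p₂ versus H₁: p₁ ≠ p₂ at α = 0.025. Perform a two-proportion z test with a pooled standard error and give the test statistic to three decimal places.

p̂₁ = 154/537 ≈ 0.28678, p̂₂ = 286/800 ≈ 0.35750.
Pooled p̂ = (154+286)/(537+800) = 440/1337 = 0.32909.
SE = √(p̂(1−p̂)(1/n₁+1/n₂)) = √(0.32909·0.67091·0.0031122) = √(0.000687147) = 0.02621.
z = (0.28678 − 0.35750)/0.02621 = -0.07072/0.02621 = -2.698.
p-value = 2·P(Z > 2.698) ≈ 0.0070; since p < α = 0.025, reject H₀.

z = -2.698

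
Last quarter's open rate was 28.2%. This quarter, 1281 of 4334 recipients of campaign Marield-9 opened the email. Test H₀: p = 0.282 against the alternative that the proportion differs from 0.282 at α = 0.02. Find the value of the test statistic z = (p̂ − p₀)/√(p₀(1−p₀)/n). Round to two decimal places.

z = 1.99

p̂ = 1281/4334 ≈ 0.295570.
Under H₀, SE = √(0.282·0.718/4334) = √(4.6718e-05) = 0.006835.
z = (0.295570 − 0.282)/0.006835 = 0.013570/0.006835 = 1.99.
p-value = 2·P(Z > 1.985) ≈ 0.0471, so at α = 0.02 we fail to reject H₀.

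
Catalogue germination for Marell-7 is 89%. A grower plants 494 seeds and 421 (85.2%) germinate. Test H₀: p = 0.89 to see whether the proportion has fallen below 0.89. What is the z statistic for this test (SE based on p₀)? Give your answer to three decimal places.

p̂ = 421/494 ≈ 0.85223.
Standard error under H₀: √(0.89×0.11/494) = 0.01408.
z = (0.85223 − 0.89)/0.01408 = -0.03777/0.01408 = -2.683.
p-value = P(Z < -2.683) ≈ 0.0036.

z = -2.683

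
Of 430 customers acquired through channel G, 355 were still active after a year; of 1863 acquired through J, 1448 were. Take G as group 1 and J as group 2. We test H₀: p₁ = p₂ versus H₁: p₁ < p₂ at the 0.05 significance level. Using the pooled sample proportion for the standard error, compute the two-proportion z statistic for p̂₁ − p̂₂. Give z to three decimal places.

z = 2.204

p̂₁ = 355/430 ≈ 0.82558, p̂₂ = 1448/1863 ≈ 0.77724.
Pooled p̂ = (355+1448)/(430+1863) = 1803/2293 = 0.78631.
SE = √(0.168029 × 0.00286235) = 0.02193.
z = (0.82558 − 0.77724)/0.02193 = 0.04834/0.02193 = 2.204.
p-value = P(Z < 2.204) ≈ 0.9862, so at α = 0.05 we fail to reject H₀.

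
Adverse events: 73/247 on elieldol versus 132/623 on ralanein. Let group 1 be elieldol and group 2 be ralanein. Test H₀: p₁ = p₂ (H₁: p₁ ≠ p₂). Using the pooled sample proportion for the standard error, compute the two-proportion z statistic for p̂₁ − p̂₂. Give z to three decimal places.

z = 2.622

p̂₁ = 73/247 ≈ 0.29555, p̂₂ = 132/623 ≈ 0.21188.
Pooled p̂ = (73+132)/(247+623) = 205/870 = 0.23563.
SE = √(0.18011 × 0.00565372) = 0.03191.
z = (0.29555 − 0.21188)/0.03191 = 0.08367/0.03191 = 2.622.
p-value = 2·P(Z > 2.622) ≈ 0.0087.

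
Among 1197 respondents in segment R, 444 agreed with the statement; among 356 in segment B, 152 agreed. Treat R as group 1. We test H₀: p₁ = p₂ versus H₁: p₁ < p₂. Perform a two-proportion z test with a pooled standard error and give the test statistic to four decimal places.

p̂₁ = 444/1197 = 0.370927, p̂₂ = 152/356 = 0.426966.
Pooled p̂ = (444+152)/(1197+356) = 596/1553 = 0.383773.
SE = √(p̂(1−p̂)(1/n₁+1/n₂)) = √(0.383773·0.616227·0.00364441) = √(0.000861872) = 0.029358.
z = (0.370927 − 0.426966)/0.029358 = -0.056039/0.029358 = -1.9088.
p-value = P(Z < -1.909) ≈ 0.0281.

z = -1.9088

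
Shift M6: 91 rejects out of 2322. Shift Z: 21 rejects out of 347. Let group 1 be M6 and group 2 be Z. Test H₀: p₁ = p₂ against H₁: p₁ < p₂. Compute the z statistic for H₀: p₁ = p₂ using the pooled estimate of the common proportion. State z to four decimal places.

p̂₁ = 91/2322 = 0.0391904, p̂₂ = 21/347 = 0.0605187.
Pooled p̂ = (91+21)/(2322+347) = 112/2669 = 0.0419633.
SE = √(p̂(1−p̂)(1/n₁+1/n₂)) = √(0.0419633·0.9580367·0.00331251) = √(0.000133171) = 0.0115400.
z = (0.0391904 − 0.0605187)/0.0115400 = -0.0213283/0.0115400 = -1.8482.

z = -1.8482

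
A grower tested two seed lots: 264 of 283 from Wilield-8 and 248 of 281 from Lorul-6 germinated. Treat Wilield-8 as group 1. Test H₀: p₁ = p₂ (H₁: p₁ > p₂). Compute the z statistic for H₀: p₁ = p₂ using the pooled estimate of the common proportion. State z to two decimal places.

z = 2.06

p̂₁ = 264/283 ≈ 0.9329, p̂₂ = 248/281 ≈ 0.8826.
Pooled p̂ = (264+248)/(283+281) = 512/564 = 0.9078.
SE = √(p̂(1−p̂)(1/n₁+1/n₂)) = √(0.9078·0.0922·0.00709229) = √(0.00059361) = 0.0244.
z = (0.9329 − 0.8826)/0.0244 = 0.0503/0.0244 = 2.06.
p-value = P(Z > 2.065) ≈ 0.0195.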